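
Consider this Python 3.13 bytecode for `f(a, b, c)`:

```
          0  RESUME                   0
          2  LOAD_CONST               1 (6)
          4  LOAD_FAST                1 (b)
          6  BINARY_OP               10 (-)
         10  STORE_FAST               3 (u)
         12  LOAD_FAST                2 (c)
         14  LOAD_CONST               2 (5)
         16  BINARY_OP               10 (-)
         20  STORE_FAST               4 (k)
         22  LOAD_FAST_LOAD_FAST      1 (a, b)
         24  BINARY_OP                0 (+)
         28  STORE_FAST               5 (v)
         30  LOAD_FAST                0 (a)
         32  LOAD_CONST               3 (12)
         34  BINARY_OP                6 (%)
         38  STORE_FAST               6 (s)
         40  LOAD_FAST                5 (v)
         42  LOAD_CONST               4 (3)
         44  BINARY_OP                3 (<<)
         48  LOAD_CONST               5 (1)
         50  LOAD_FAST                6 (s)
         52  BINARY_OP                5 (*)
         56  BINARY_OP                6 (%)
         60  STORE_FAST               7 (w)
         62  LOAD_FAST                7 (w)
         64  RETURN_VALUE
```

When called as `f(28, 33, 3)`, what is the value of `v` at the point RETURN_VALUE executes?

LOAD_CONST → push 6. Stack: [6]
LOAD_FAST b → push 33. Stack: [6, 33]
BINARY_OP - → 6 - 33 = -27. Stack: [-27]
STORE_FAST u → u=-27. Stack: []
LOAD_FAST c → push 3. Stack: [3]
LOAD_CONST → push 5. Stack: [3, 5]
BINARY_OP - → 3 - 5 = -2. Stack: [-2]
STORE_FAST k → k=-2. Stack: []
LOAD_FAST_LOAD_FAST a,b → push 28,33. Stack: [28, 33]
BINARY_OP + → 28 + 33 = 61. Stack: [61]
STORE_FAST v → v=61. Stack: []
LOAD_FAST a → push 28. Stack: [28]
LOAD_CONST → push 12. Stack: [28, 12]
BINARY_OP % → 28 % 12 = 4. Stack: [4]
STORE_FAST s → s=4. Stack: []
LOAD_FAST v → push 61. Stack: [61]
LOAD_CONST → push 3. Stack: [61, 3]
BINARY_OP << → 61 << 3 = 488. Stack: [488]
LOAD_CONST → push 1. Stack: [488, 1]
LOAD_FAST s → push 4. Stack: [488, 1, 4]
BINARY_OP * → 1 * 4 = 4. Stack: [488, 4]
BINARY_OP % → 488 % 4 = 0. Stack: [0]
STORE_FAST w → w=0. Stack: []
LOAD_FAST w → push 0. Stack: [0]
RETURN_VALUE → return 0.

61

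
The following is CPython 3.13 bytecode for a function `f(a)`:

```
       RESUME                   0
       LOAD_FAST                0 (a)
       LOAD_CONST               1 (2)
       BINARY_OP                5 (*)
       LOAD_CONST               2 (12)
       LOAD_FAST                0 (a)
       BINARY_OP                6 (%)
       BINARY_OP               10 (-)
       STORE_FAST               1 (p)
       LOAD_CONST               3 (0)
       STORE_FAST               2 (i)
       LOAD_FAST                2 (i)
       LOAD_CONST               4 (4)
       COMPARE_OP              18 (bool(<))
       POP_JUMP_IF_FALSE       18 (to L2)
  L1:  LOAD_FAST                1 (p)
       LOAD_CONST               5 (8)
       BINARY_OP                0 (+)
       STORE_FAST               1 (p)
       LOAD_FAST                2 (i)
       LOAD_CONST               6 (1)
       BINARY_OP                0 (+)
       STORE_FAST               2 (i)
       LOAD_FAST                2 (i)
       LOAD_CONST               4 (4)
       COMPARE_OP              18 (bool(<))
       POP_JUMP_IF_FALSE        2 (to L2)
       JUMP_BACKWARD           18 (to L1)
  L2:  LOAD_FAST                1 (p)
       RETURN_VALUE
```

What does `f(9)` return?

LOAD_FAST a → push 9. Stack: [9]
LOAD_CONST → push 2. Stack: [9, 2]
BINARY_OP * → 9 * 2 = 18. Stack: [18]
LOAD_CONST → push 12. Stack: [18, 12]
LOAD_FAST a → push 9. Stack: [18, 12, 9]
BINARY_OP % → 12 % 9 = 3. Stack: [18, 3]
BINARY_OP - → 18 - 3 = 15. Stack: [15]
STORE_FAST p → p=15. Stack: []
LOAD_CONST → push 0. Stack: [0]
STORE_FAST i → i=0. Stack: []
LOAD_FAST i → push 0. Stack: [0]
LOAD_CONST → push 4. Stack: [0, 4]
COMPARE_OP bool(<) → 0 vs 4 = True. Stack: [True]
POP_JUMP_IF_FALSE → pop True; no jump. Stack: []
LOAD_FAST p → push 15. Stack: [15]
LOAD_CONST → push 8. Stack: [15, 8]
BINARY_OP + → 15 + 8 = 23. Stack: [23]
STORE_FAST p → p=23. Stack: []
LOAD_FAST i → push 0. Stack: [0]
LOAD_CONST → push 1. Stack: [0, 1]
BINARY_OP + → 0 + 1 = 1. Stack: [1]
STORE_FAST i → i=1. Stack: []
LOAD_FAST i → push 1. Stack: [1]
LOAD_CONST → push 4. Stack: [1, 4]
COMPARE_OP bool(<) → 1 vs 4 = True. Stack: [True]
POP_JUMP_IF_FALSE → pop True; no jump. Stack: []
LOAD_FAST p → push 23. Stack: [23]
LOAD_CONST → push 8. Stack: [23, 8]
BINARY_OP + → 23 + 8 = 31. Stack: [31]
STORE_FAST p → p=31. Stack: []
LOAD_FAST i → push 1. Stack: [1]
LOAD_CONST → push 1. Stack: [1, 1]
BINARY_OP + → 1 + 1 = 2. Stack: [2]
STORE_FAST i → i=2. Stack: []
LOAD_FAST i → push 2. Stack: [2]
LOAD_CONST → push 4. Stack: [2, 4]
COMPARE_OP bool(<) → 2 vs 4 = True. Stack: [True]
POP_JUMP_IF_FALSE → pop True; no jump. Stack: []
LOAD_FAST p → push 31. Stack: [31]
LOAD_CONST → push 8. Stack: [31, 8]
BINARY_OP + → 31 + 8 = 39. Stack: [39]
STORE_FAST p → p=39. Stack: []
LOAD_FAST i → push 2. Stack: [2]
LOAD_CONST → push 1. Stack: [2, 1]
BINARY_OP + → 2 + 1 = 3. Stack: [3]
STORE_FAST i → i=3. Stack: []
LOAD_FAST i → push 3. Stack: [3]
LOAD_CONST → push 4. Stack: [3, 4]
COMPARE_OP bool(<) → 3 vs 4 = True. Stack: [True]
POP_JUMP_IF_FALSE → pop True; no jump. Stack: []
LOAD_FAST p → push 39. Stack: [39]
LOAD_CONST → push 8. Stack: [39, 8]
BINARY_OP + → 39 + 8 = 47. Stack: [47]
STORE_FAST p → p=47. Stack: []
LOAD_FAST i → push 3. Stack: [3]
LOAD_CONST → push 1. Stack: [3, 1]
BINARY_OP + → 3 + 1 = 4. Stack: [4]
STORE_FAST i → i=4. Stack: []
LOAD_FAST i → push 4. Stack: [4]
LOAD_CONST → push 4. Stack: [4, 4]
COMPARE_OP bool(<) → 4 vs 4 = False. Stack: [False]
POP_JUMP_IF_FALSE → pop False; jump. Stack: []
LOAD_FAST p → push 47. Stack: [47]
RETURN_VALUE → return 47.

47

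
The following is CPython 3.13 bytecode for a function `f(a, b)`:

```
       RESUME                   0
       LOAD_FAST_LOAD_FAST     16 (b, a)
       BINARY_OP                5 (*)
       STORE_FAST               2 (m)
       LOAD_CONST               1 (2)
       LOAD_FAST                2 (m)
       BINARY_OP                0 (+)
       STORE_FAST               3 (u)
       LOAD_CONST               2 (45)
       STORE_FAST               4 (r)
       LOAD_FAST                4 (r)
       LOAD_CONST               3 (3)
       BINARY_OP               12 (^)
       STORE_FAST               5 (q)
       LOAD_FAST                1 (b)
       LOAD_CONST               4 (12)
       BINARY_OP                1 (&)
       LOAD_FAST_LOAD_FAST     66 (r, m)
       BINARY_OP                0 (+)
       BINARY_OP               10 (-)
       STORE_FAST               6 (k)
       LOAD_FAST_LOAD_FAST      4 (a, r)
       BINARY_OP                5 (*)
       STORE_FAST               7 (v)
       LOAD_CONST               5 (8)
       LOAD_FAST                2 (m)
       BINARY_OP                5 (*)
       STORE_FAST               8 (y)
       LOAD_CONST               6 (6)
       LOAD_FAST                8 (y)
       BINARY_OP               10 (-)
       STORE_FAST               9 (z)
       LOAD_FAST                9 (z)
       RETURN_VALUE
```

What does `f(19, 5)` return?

-754

LOAD_FAST_LOAD_FAST b,a → push 5,19. Stack: [5, 19]
BINARY_OP * → 5 * 19 = 95. Stack: [95]
STORE_FAST m → m=95. Stack: []
LOAD_CONST → push 2. Stack: [2]
LOAD_FAST m → push 95. Stack: [2, 95]
BINARY_OP + → 2 + 95 = 97. Stack: [97]
STORE_FAST u → u=97. Stack: []
LOAD_CONST → push 45. Stack: [45]
STORE_FAST r → r=45. Stack: []
LOAD_FAST r → push 45. Stack: [45]
LOAD_CONST → push 3. Stack: [45, 3]
BINARY_OP ^ → 45 ^ 3 = 46. Stack: [46]
STORE_FAST q → q=46. Stack: []
LOAD_FAST b → push 5. Stack: [5]
LOAD_CONST → push 12. Stack: [5, 12]
BINARY_OP & → 5 & 12 = 4. Stack: [4]
LOAD_FAST_LOAD_FAST r,m → push 45,95. Stack: [4, 45, 95]
BINARY_OP + → 45 + 95 = 140. Stack: [4, 140]
BINARY_OP - → 4 - 140 = -136. Stack: [-136]
STORE_FAST k → k=-136. Stack: []
LOAD_FAST_LOAD_FAST a,r → push 19,45. Stack: [19, 45]
BINARY_OP * → 19 * 45 = 855. Stack: [855]
STORE_FAST v → v=855. Stack: []
LOAD_CONST → push 8. Stack: [8]
LOAD_FAST m → push 95. Stack: [8, 95]
BINARY_OP * → 8 * 95 = 760. Stack: [760]
STORE_FAST y → y=760. Stack: []
LOAD_CONST → push 6. Stack: [6]
LOAD_FAST y → push 760. Stack: [6, 760]
BINARY_OP - → 6 - 760 = -754. Stack: [-754]
STORE_FAST z → z=-754. Stack: []
LOAD_FAST z → push -754. Stack: [-754]
RETURN_VALUE → return -754.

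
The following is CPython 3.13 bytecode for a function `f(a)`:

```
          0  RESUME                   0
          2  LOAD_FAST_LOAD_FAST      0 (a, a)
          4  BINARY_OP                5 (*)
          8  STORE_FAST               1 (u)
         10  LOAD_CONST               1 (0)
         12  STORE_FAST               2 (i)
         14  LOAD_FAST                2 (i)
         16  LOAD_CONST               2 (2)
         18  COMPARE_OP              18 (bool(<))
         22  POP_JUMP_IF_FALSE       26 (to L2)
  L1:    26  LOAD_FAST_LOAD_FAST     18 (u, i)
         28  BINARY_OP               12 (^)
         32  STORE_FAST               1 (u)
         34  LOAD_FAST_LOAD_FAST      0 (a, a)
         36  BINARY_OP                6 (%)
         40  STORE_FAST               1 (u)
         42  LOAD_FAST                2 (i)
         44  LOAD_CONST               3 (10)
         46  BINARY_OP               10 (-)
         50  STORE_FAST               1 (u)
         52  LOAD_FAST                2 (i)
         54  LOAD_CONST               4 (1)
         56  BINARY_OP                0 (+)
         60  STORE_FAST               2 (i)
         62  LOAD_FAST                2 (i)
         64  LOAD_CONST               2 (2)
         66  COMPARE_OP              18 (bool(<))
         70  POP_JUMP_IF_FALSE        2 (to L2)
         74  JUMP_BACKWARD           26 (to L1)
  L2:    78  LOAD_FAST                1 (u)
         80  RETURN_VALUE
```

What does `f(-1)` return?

LOAD_FAST_LOAD_FAST a,a → push -1,-1. Stack: [-1, -1]
BINARY_OP * → -1 * -1 = 1. Stack: [1]
STORE_FAST u → u=1. Stack: []
LOAD_CONST → push 0. Stack: [0]
STORE_FAST i → i=0. Stack: []
LOAD_FAST i → push 0. Stack: [0]
LOAD_CONST → push 2. Stack: [0, 2]
COMPARE_OP bool(<) → 0 vs 2 = True. Stack: [True]
POP_JUMP_IF_FALSE → pop True; no jump. Stack: []
LOAD_FAST_LOAD_FAST u,i → push 1,0. Stack: [1, 0]
BINARY_OP ^ → 1 ^ 0 = 1. Stack: [1]
STORE_FAST u → u=1. Stack: []
LOAD_FAST_LOAD_FAST a,a → push -1,-1. Stack: [-1, -1]
BINARY_OP % → -1 % -1 = 0. Stack: [0]
STORE_FAST u → u=0. Stack: []
LOAD_FAST i → push 0. Stack: [0]
LOAD_CONST → push 10. Stack: [0, 10]
BINARY_OP - → 0 - 10 = -10. Stack: [-10]
STORE_FAST u → u=-10. Stack: []
LOAD_FAST i → push 0. Stack: [0]
LOAD_CONST → push 1. Stack: [0, 1]
BINARY_OP + → 0 + 1 = 1. Stack: [1]
STORE_FAST i → i=1. Stack: []
LOAD_FAST i → push 1. Stack: [1]
LOAD_CONST → push 2. Stack: [1, 2]
COMPARE_OP bool(<) → 1 vs 2 = True. Stack: [True]
POP_JUMP_IF_FALSE → pop True; no jump. Stack: []
LOAD_FAST_LOAD_FAST u,i → push -10,1. Stack: [-10, 1]
BINARY_OP ^ → -10 ^ 1 = -9. Stack: [-9]
STORE_FAST u → u=-9. Stack: []
LOAD_FAST_LOAD_FAST a,a → push -1,-1. Stack: [-1, -1]
BINARY_OP % → -1 % -1 = 0. Stack: [0]
STORE_FAST u → u=0. Stack: []
LOAD_FAST i → push 1. Stack: [1]
LOAD_CONST → push 10. Stack: [1, 10]
BINARY_OP - → 1 - 10 = -9. Stack: [-9]
STORE_FAST u → u=-9. Stack: []
LOAD_FAST i → push 1. Stack: [1]
LOAD_CONST → push 1. Stack: [1, 1]
BINARY_OP + → 1 + 1 = 2. Stack: [2]
STORE_FAST i → i=2. Stack: []
LOAD_FAST i → push 2. Stack: [2]
LOAD_CONST → push 2. Stack: [2, 2]
COMPARE_OP bool(<) → 2 vs 2 = False. Stack: [False]
POP_JUMP_IF_FALSE → pop False; jump. Stack: []
LOAD_FAST u → push -9. Stack: [-9]
RETURN_VALUE → return -9.

-9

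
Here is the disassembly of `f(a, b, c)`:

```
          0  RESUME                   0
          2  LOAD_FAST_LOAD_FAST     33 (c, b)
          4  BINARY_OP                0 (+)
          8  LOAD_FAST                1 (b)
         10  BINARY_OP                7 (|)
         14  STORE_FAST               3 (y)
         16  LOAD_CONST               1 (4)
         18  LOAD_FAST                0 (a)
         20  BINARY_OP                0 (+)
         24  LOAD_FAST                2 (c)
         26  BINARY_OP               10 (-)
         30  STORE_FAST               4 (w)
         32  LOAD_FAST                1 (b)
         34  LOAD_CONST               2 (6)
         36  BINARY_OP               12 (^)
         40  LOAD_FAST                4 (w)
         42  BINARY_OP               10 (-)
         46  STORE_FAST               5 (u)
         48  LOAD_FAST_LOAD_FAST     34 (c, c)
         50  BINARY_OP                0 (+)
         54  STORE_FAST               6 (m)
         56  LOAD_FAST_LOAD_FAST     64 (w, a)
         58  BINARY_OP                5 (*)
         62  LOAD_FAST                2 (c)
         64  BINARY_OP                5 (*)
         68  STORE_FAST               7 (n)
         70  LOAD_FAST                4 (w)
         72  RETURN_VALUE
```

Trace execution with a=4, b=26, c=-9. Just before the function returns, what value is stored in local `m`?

-18

LOAD_FAST_LOAD_FAST c,b → push -9,26. Stack: [-9, 26]
BINARY_OP + → -9 + 26 = 17. Stack: [17]
LOAD_FAST b → push 26. Stack: [17, 26]
BINARY_OP | → 17 | 26 = 27. Stack: [27]
STORE_FAST y → y=27. Stack: []
LOAD_CONST → push 4. Stack: [4]
LOAD_FAST a → push 4. Stack: [4, 4]
BINARY_OP + → 4 + 4 = 8. Stack: [8]
LOAD_FAST c → push -9. Stack: [8, -9]
BINARY_OP - → 8 - -9 = 17. Stack: [17]
STORE_FAST w → w=17. Stack: []
LOAD_FAST b → push 26. Stack: [26]
LOAD_CONST → push 6. Stack: [26, 6]
BINARY_OP ^ → 26 ^ 6 = 28. Stack: [28]
LOAD_FAST w → push 17. Stack: [28, 17]
BINARY_OP - → 28 - 17 = 11. Stack: [11]
STORE_FAST u → u=11. Stack: []
LOAD_FAST_LOAD_FAST c,c → push -9,-9. Stack: [-9, -9]
BINARY_OP + → -9 + -9 = -18. Stack: [-18]
STORE_FAST m → m=-18. Stack: []
LOAD_FAST_LOAD_FAST w,a → push 17,4. Stack: [17, 4]
BINARY_OP * → 17 * 4 = 68. Stack: [68]
LOAD_FAST c → push -9. Stack: [68, -9]
BINARY_OP * → 68 * -9 = -612. Stack: [-612]
STORE_FAST n → n=-612. Stack: []
LOAD_FAST w → push 17. Stack: [17]
RETURN_VALUE → return 17.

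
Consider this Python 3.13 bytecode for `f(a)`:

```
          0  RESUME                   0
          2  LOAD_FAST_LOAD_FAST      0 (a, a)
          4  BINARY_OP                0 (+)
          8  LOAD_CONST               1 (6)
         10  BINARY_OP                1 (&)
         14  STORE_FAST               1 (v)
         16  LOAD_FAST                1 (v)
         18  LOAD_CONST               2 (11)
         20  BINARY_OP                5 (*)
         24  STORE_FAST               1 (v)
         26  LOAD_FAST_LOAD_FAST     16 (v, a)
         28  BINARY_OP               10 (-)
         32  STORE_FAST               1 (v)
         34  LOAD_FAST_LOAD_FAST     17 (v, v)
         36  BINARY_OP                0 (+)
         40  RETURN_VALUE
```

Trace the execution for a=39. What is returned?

LOAD_FAST_LOAD_FAST a,a → push 39,39. Stack: [39, 39]
BINARY_OP + → 39 + 39 = 78. Stack: [78]
LOAD_CONST → push 6. Stack: [78, 6]
BINARY_OP & → 78 & 6 = 6. Stack: [6]
STORE_FAST v → v=6. Stack: []
LOAD_FAST v → push 6. Stack: [6]
LOAD_CONST → push 11. Stack: [6, 11]
BINARY_OP * → 6 * 11 = 66. Stack: [66]
STORE_FAST v → v=66. Stack: []
LOAD_FAST_LOAD_FAST v,a → push 66,39. Stack: [66, 39]
BINARY_OP - → 66 - 39 = 27. Stack: [27]
STORE_FAST v → v=27. Stack: []
LOAD_FAST_LOAD_FAST v,v → push 27,27. Stack: [27, 27]
BINARY_OP + → 27 + 27 = 54. Stack: [54]
RETURN_VALUE → return 54.

54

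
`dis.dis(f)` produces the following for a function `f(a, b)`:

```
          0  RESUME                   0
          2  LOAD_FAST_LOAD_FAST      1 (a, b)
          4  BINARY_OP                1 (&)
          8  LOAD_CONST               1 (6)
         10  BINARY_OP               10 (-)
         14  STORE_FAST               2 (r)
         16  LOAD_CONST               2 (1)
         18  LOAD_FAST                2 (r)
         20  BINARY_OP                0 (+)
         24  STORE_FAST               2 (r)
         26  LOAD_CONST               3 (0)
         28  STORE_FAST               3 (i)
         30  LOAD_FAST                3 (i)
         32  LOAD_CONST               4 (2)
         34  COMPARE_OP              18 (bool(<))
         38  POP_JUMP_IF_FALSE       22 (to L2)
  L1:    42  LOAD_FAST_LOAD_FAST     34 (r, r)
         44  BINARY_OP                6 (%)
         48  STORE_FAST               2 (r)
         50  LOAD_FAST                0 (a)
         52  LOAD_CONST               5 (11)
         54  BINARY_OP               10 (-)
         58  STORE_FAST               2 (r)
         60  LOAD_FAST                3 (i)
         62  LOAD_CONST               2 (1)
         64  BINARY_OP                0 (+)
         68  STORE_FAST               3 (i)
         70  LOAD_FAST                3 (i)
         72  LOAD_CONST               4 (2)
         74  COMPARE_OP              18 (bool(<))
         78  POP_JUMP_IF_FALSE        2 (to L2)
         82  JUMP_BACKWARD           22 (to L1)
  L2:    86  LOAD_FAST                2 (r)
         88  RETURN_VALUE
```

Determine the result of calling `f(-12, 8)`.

-23

LOAD_FAST_LOAD_FAST a,b → push -12,8. Stack: [-12, 8]
BINARY_OP & → -12 & 8 = 0. Stack: [0]
LOAD_CONST → push 6. Stack: [0, 6]
BINARY_OP - → 0 - 6 = -6. Stack: [-6]
STORE_FAST r → r=-6. Stack: []
LOAD_CONST → push 1. Stack: [1]
LOAD_FAST r → push -6. Stack: [1, -6]
BINARY_OP + → 1 + -6 = -5. Stack: [-5]
STORE_FAST r → r=-5. Stack: []
LOAD_CONST → push 0. Stack: [0]
STORE_FAST i → i=0. Stack: []
LOAD_FAST i → push 0. Stack: [0]
LOAD_CONST → push 2. Stack: [0, 2]
COMPARE_OP bool(<) → 0 vs 2 = True. Stack: [True]
POP_JUMP_IF_FALSE → pop True; no jump. Stack: []
LOAD_FAST_LOAD_FAST r,r → push -5,-5. Stack: [-5, -5]
BINARY_OP % → -5 % -5 = 0. Stack: [0]
STORE_FAST r → r=0. Stack: []
LOAD_FAST a → push -12. Stack: [-12]
LOAD_CONST → push 11. Stack: [-12, 11]
BINARY_OP - → -12 - 11 = -23. Stack: [-23]
STORE_FAST r → r=-23. Stack: []
LOAD_FAST i → push 0. Stack: [0]
LOAD_CONST → push 1. Stack: [0, 1]
BINARY_OP + → 0 + 1 = 1. Stack: [1]
STORE_FAST i → i=1. Stack: []
LOAD_FAST i → push 1. Stack: [1]
LOAD_CONST → push 2. Stack: [1, 2]
COMPARE_OP bool(<) → 1 vs 2 = True. Stack: [True]
POP_JUMP_IF_FALSE → pop True; no jump. Stack: []
LOAD_FAST_LOAD_FAST r,r → push -23,-23. Stack: [-23, -23]
BINARY_OP % → -23 % -23 = 0. Stack: [0]
STORE_FAST r → r=0. Stack: []
LOAD_FAST a → push -12. Stack: [-12]
LOAD_CONST → push 11. Stack: [-12, 11]
BINARY_OP - → -12 - 11 = -23. Stack: [-23]
STORE_FAST r → r=-23. Stack: []
LOAD_FAST i → push 1. Stack: [1]
LOAD_CONST → push 1. Stack: [1, 1]
BINARY_OP + → 1 + 1 = 2. Stack: [2]
STORE_FAST i → i=2. Stack: []
LOAD_FAST i → push 2. Stack: [2]
LOAD_CONST → push 2. Stack: [2, 2]
COMPARE_OP bool(<) → 2 vs 2 = False. Stack: [False]
POP_JUMP_IF_FALSE → pop False; jump. Stack: []
LOAD_FAST r → push -23. Stack: [-23]
RETURN_VALUE → return -23.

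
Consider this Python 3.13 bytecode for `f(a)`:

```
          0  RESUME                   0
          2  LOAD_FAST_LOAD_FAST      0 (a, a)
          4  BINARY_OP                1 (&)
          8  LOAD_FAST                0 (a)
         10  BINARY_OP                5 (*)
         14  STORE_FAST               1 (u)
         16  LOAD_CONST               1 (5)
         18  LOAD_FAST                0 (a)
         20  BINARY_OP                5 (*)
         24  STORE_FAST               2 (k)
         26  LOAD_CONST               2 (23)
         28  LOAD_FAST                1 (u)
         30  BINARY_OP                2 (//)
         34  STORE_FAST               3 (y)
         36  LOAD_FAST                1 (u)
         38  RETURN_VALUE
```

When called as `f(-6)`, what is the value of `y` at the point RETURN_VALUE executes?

LOAD_FAST_LOAD_FAST a,a → push -6,-6. Stack: [-6, -6]
BINARY_OP & → -6 & -6 = -6. Stack: [-6]
LOAD_FAST a → push -6. Stack: [-6, -6]
BINARY_OP * → -6 * -6 = 36. Stack: [36]
STORE_FAST u → u=36. Stack: []
LOAD_CONST → push 5. Stack: [5]
LOAD_FAST a → push -6. Stack: [5, -6]
BINARY_OP * → 5 * -6 = -30. Stack: [-30]
STORE_FAST k → k=-30. Stack: []
LOAD_CONST → push 23. Stack: [23]
LOAD_FAST u → push 36. Stack: [23, 36]
BINARY_OP // → 23 // 36 = 0. Stack: [0]
STORE_FAST y → y=0. Stack: []
LOAD_FAST u → push 36. Stack: [36]
RETURN_VALUE → return 36.

0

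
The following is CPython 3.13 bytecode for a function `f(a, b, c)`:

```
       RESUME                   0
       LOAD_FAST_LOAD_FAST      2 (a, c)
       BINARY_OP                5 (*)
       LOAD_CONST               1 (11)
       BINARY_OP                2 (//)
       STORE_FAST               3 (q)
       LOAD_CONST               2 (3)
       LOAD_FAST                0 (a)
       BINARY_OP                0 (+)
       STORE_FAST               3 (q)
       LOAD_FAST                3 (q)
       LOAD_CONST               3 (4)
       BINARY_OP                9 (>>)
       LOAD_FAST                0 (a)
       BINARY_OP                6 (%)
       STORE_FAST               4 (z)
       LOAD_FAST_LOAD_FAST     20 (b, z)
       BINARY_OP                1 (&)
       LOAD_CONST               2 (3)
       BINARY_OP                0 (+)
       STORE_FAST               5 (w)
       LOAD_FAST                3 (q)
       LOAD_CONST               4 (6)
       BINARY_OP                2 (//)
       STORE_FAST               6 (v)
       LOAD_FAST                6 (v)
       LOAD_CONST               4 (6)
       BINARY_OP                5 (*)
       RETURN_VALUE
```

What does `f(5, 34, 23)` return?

6

LOAD_FAST_LOAD_FAST a,c → push 5,23. Stack: [5, 23]
BINARY_OP * → 5 * 23 = 115. Stack: [115]
LOAD_CONST → push 11. Stack: [115, 11]
BINARY_OP // → 115 // 11 = 10. Stack: [10]
STORE_FAST q → q=10. Stack: []
LOAD_CONST → push 3. Stack: [3]
LOAD_FAST a → push 5. Stack: [3, 5]
BINARY_OP + → 3 + 5 = 8. Stack: [8]
STORE_FAST q → q=8. Stack: []
LOAD_FAST q → push 8. Stack: [8]
LOAD_CONST → push 4. Stack: [8, 4]
BINARY_OP >> → 8 >> 4 = 0. Stack: [0]
LOAD_FAST a → push 5. Stack: [0, 5]
BINARY_OP % → 0 % 5 = 0. Stack: [0]
STORE_FAST z → z=0. Stack: []
LOAD_FAST_LOAD_FAST b,z → push 34,0. Stack: [34, 0]
BINARY_OP & → 34 & 0 = 0. Stack: [0]
LOAD_CONST → push 3. Stack: [0, 3]
BINARY_OP + → 0 + 3 = 3. Stack: [3]
STORE_FAST w → w=3. Stack: []
LOAD_FAST q → push 8. Stack: [8]
LOAD_CONST → push 6. Stack: [8, 6]
BINARY_OP // → 8 // 6 = 1. Stack: [1]
STORE_FAST v → v=1. Stack: []
LOAD_FAST v → push 1. Stack: [1]
LOAD_CONST → push 6. Stack: [1, 6]
BINARY_OP * → 1 * 6 = 6. Stack: [6]
RETURN_VALUE → return 6.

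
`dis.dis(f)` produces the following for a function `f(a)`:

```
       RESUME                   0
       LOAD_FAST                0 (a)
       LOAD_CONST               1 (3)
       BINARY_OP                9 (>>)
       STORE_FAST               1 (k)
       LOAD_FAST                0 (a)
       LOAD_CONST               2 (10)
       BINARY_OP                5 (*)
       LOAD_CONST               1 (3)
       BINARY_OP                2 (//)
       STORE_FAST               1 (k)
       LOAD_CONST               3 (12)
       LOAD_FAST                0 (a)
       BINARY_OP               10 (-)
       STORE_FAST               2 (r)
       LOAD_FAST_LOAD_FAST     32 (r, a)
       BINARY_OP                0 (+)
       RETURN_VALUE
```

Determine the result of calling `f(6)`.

12

LOAD_FAST a → push 6. Stack: [6]
LOAD_CONST → push 3. Stack: [6, 3]
BINARY_OP >> → 6 >> 3 = 0. Stack: [0]
STORE_FAST k → k=0. Stack: []
LOAD_FAST a → push 6. Stack: [6]
LOAD_CONST → push 10. Stack: [6, 10]
BINARY_OP * → 6 * 10 = 60. Stack: [60]
LOAD_CONST → push 3. Stack: [60, 3]
BINARY_OP // → 60 // 3 = 20. Stack: [20]
STORE_FAST k → k=20. Stack: []
LOAD_CONST → push 12. Stack: [12]
LOAD_FAST a → push 6. Stack: [12, 6]
BINARY_OP - → 12 - 6 = 6. Stack: [6]
STORE_FAST r → r=6. Stack: []
LOAD_FAST_LOAD_FAST r,a → push 6,6. Stack: [6, 6]
BINARY_OP + → 6 + 6 = 12. Stack: [12]
RETURN_VALUE → return 12.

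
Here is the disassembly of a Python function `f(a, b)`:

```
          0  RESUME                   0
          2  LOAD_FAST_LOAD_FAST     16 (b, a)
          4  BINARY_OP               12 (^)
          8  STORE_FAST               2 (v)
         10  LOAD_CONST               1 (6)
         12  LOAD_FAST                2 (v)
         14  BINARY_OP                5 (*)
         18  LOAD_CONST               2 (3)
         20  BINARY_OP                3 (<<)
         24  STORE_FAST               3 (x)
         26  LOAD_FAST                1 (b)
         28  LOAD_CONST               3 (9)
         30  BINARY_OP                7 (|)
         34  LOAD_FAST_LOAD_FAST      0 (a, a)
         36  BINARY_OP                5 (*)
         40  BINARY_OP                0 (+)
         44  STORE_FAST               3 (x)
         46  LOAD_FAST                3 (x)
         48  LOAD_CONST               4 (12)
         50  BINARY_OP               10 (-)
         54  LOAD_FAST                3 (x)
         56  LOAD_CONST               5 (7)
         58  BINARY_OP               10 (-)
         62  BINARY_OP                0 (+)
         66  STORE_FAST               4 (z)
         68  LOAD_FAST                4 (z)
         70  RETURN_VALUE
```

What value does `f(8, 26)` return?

LOAD_FAST_LOAD_FAST b,a → push 26,8. Stack: [26, 8]
BINARY_OP ^ → 26 ^ 8 = 18. Stack: [18]
STORE_FAST v → v=18. Stack: []
LOAD_CONST → push 6. Stack: [6]
LOAD_FAST v → push 18. Stack: [6, 18]
BINARY_OP * → 6 * 18 = 108. Stack: [108]
LOAD_CONST → push 3. Stack: [108, 3]
BINARY_OP << → 108 << 3 = 864. Stack: [864]
STORE_FAST x → x=864. Stack: []
LOAD_FAST b → push 26. Stack: [26]
LOAD_CONST → push 9. Stack: [26, 9]
BINARY_OP | → 26 | 9 = 27. Stack: [27]
LOAD_FAST_LOAD_FAST a,a → push 8,8. Stack: [27, 8, 8]
BINARY_OP * → 8 * 8 = 64. Stack: [27, 64]
BINARY_OP + → 27 + 64 = 91. Stack: [91]
STORE_FAST x → x=91. Stack: []
LOAD_FAST x → push 91. Stack: [91]
LOAD_CONST → push 12. Stack: [91, 12]
BINARY_OP - → 91 - 12 = 79. Stack: [79]
LOAD_FAST x → push 91. Stack: [79, 91]
LOAD_CONST → push 7. Stack: [79, 91, 7]
BINARY_OP - → 91 - 7 = 84. Stack: [79, 84]
BINARY_OP + → 79 + 84 = 163. Stack: [163]
STORE_FAST z → z=163. Stack: []
LOAD_FAST z → push 163. Stack: [163]
RETURN_VALUE → return 163.

163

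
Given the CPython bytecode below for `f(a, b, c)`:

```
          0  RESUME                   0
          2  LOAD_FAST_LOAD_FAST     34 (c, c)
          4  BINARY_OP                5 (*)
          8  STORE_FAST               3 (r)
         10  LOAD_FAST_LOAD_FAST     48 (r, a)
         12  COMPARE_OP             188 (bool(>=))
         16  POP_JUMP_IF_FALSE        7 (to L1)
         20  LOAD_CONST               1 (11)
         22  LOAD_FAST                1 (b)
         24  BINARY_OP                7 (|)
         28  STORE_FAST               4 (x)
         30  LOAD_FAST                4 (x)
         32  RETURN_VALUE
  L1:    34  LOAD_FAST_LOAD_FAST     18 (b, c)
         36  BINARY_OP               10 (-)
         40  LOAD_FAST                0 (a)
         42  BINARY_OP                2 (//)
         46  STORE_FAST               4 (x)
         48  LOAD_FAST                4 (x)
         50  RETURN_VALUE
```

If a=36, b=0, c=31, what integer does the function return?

LOAD_FAST_LOAD_FAST c,c → push 31,31. Stack: [31, 31]
BINARY_OP * → 31 * 31 = 961. Stack: [961]
STORE_FAST r → r=961. Stack: []
LOAD_FAST_LOAD_FAST r,a → push 961,36. Stack: [961, 36]
COMPARE_OP bool(>=) → 961 vs 36 = True. Stack: [True]
POP_JUMP_IF_FALSE → pop True; no jump. Stack: []
LOAD_CONST → push 11. Stack: [11]
LOAD_FAST b → push 0. Stack: [11, 0]
BINARY_OP | → 11 | 0 = 11. Stack: [11]
STORE_FAST x → x=11. Stack: []
LOAD_FAST x → push 11. Stack: [11]
RETURN_VALUE → return 11.

11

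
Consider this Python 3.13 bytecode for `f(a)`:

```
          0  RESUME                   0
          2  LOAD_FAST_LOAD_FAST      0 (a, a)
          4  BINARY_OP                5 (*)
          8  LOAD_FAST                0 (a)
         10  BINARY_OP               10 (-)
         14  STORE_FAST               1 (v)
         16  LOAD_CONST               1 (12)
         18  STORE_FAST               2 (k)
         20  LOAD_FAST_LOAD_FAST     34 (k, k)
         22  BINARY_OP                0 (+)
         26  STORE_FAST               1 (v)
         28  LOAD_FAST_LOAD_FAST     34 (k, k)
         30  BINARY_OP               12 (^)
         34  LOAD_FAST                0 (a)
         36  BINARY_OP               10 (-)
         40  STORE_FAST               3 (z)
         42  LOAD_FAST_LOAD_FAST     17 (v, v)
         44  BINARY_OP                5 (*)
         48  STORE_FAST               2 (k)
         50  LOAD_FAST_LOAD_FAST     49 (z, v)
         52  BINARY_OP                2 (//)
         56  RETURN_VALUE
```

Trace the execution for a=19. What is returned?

LOAD_FAST_LOAD_FAST a,a → push 19,19. Stack: [19, 19]
BINARY_OP * → 19 * 19 = 361. Stack: [361]
LOAD_FAST a → push 19. Stack: [361, 19]
BINARY_OP - → 361 - 19 = 342. Stack: [342]
STORE_FAST v → v=342. Stack: []
LOAD_CONST → push 12. Stack: [12]
STORE_FAST k → k=12. Stack: []
LOAD_FAST_LOAD_FAST k,k → push 12,12. Stack: [12, 12]
BINARY_OP + → 12 + 12 = 24. Stack: [24]
STORE_FAST v → v=24. Stack: []
LOAD_FAST_LOAD_FAST k,k → push 12,12. Stack: [12, 12]
BINARY_OP ^ → 12 ^ 12 = 0. Stack: [0]
LOAD_FAST a → push 19. Stack: [0, 19]
BINARY_OP - → 0 - 19 = -19. Stack: [-19]
STORE_FAST z → z=-19. Stack: []
LOAD_FAST_LOAD_FAST v,v → push 24,24. Stack: [24, 24]
BINARY_OP * → 24 * 24 = 576. Stack: [576]
STORE_FAST k → k=576. Stack: []
LOAD_FAST_LOAD_FAST z,v → push -19,24. Stack: [-19, 24]
BINARY_OP // → -19 // 24 = -1. Stack: [-1]
RETURN_VALUE → return -1.

-1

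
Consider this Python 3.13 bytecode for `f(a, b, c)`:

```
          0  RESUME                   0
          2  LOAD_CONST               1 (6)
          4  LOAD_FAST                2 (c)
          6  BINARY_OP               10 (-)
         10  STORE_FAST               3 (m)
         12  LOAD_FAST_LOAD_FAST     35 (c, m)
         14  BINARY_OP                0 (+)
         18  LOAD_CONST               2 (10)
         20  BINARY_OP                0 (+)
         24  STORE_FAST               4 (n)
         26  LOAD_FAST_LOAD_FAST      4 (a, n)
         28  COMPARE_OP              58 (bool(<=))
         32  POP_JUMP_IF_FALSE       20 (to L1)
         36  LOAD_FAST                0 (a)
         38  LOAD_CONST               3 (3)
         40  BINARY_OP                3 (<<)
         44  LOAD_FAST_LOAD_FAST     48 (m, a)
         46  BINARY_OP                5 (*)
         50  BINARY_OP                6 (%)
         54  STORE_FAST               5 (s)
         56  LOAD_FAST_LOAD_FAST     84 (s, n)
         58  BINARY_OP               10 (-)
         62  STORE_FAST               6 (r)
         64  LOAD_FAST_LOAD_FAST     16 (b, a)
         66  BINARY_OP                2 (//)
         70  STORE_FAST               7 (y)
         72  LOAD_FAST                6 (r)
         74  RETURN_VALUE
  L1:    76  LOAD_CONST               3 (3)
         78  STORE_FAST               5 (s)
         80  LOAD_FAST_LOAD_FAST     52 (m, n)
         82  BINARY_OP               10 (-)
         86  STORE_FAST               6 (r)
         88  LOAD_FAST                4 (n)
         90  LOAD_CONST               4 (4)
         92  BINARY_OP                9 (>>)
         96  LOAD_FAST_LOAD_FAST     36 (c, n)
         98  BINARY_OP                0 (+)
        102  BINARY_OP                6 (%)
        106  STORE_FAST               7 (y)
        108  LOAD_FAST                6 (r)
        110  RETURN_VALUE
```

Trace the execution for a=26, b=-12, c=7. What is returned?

-17

LOAD_CONST → push 6. Stack: [6]
LOAD_FAST c → push 7. Stack: [6, 7]
BINARY_OP - → 6 - 7 = -1. Stack: [-1]
STORE_FAST m → m=-1. Stack: []
LOAD_FAST_LOAD_FAST c,m → push 7,-1. Stack: [7, -1]
BINARY_OP + → 7 + -1 = 6. Stack: [6]
LOAD_CONST → push 10. Stack: [6, 10]
BINARY_OP + → 6 + 10 = 16. Stack: [16]
STORE_FAST n → n=16. Stack: []
LOAD_FAST_LOAD_FAST a,n → push 26,16. Stack: [26, 16]
COMPARE_OP bool(<=) → 26 vs 16 = False. Stack: [False]
POP_JUMP_IF_FALSE → pop False; jump. Stack: []
LOAD_CONST → push 3. Stack: [3]
STORE_FAST s → s=3. Stack: []
LOAD_FAST_LOAD_FAST m,n → push -1,16. Stack: [-1, 16]
BINARY_OP - → -1 - 16 = -17. Stack: [-17]
STORE_FAST r → r=-17. Stack: []
LOAD_FAST n → push 16. Stack: [16]
LOAD_CONST → push 4. Stack: [16, 4]
BINARY_OP >> → 16 >> 4 = 1. Stack: [1]
LOAD_FAST_LOAD_FAST c,n → push 7,16. Stack: [1, 7, 16]
BINARY_OP + → 7 + 16 = 23. Stack: [1, 23]
BINARY_OP % → 1 % 23 = 1. Stack: [1]
STORE_FAST y → y=1. Stack: []
LOAD_FAST r → push -17. Stack: [-17]
RETURN_VALUE → return -17.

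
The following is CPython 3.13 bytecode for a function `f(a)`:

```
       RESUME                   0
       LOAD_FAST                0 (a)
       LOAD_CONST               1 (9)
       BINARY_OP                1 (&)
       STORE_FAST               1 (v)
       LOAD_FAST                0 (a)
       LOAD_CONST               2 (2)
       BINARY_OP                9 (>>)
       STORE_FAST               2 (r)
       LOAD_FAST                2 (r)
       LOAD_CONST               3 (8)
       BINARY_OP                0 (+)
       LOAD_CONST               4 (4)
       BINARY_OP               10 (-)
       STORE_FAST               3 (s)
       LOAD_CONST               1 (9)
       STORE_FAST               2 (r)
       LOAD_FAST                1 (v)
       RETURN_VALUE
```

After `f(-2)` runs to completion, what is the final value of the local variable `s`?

LOAD_FAST a → push -2. Stack: [-2]
LOAD_CONST → push 9. Stack: [-2, 9]
BINARY_OP & → -2 & 9 = 8. Stack: [8]
STORE_FAST v → v=8. Stack: []
LOAD_FAST a → push -2. Stack: [-2]
LOAD_CONST → push 2. Stack: [-2, 2]
BINARY_OP >> → -2 >> 2 = -1. Stack: [-1]
STORE_FAST r → r=-1. Stack: []
LOAD_FAST r → push -1. Stack: [-1]
LOAD_CONST → push 8. Stack: [-1, 8]
BINARY_OP + → -1 + 8 = 7. Stack: [7]
LOAD_CONST → push 4. Stack: [7, 4]
BINARY_OP - → 7 - 4 = 3. Stack: [3]
STORE_FAST s → s=3. Stack: []
LOAD_CONST → push 9. Stack: [9]
STORE_FAST r → r=9. Stack: []
LOAD_FAST v → push 8. Stack: [8]
RETURN_VALUE → return 8.

3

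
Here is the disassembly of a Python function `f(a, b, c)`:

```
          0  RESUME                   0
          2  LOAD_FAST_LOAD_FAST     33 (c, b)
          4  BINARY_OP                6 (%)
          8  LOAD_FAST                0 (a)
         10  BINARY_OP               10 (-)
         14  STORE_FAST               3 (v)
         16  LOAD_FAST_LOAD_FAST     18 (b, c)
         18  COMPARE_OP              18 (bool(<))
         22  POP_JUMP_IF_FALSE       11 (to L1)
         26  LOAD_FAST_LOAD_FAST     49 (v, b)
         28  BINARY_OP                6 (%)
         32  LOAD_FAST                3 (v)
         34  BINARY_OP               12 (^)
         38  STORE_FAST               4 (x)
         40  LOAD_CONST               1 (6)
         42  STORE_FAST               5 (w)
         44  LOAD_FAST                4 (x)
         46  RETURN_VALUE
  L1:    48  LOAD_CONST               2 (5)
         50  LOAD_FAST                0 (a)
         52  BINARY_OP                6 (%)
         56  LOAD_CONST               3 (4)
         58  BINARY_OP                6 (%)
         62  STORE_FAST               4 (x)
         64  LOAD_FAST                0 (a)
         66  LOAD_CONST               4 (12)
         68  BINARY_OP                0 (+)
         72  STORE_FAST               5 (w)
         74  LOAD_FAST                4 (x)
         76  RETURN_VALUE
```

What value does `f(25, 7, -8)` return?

LOAD_FAST_LOAD_FAST c,b → push -8,7. Stack: [-8, 7]
BINARY_OP % → -8 % 7 = 6. Stack: [6]
LOAD_FAST a → push 25. Stack: [6, 25]
BINARY_OP - → 6 - 25 = -19. Stack: [-19]
STORE_FAST v → v=-19. Stack: []
LOAD_FAST_LOAD_FAST b,c → push 7,-8. Stack: [7, -8]
COMPARE_OP bool(<) → 7 vs -8 = False. Stack: [False]
POP_JUMP_IF_FALSE → pop False; jump. Stack: []
LOAD_CONST → push 5. Stack: [5]
LOAD_FAST a → push 25. Stack: [5, 25]
BINARY_OP % → 5 % 25 = 5. Stack: [5]
LOAD_CONST → push 4. Stack: [5, 4]
BINARY_OP % → 5 % 4 = 1. Stack: [1]
STORE_FAST x → x=1. Stack: []
LOAD_FAST a → push 25. Stack: [25]
LOAD_CONST → push 12. Stack: [25, 12]
BINARY_OP + → 25 + 12 = 37. Stack: [37]
STORE_FAST w → w=37. Stack: []
LOAD_FAST x → push 1. Stack: [1]
RETURN_VALUE → return 1.

1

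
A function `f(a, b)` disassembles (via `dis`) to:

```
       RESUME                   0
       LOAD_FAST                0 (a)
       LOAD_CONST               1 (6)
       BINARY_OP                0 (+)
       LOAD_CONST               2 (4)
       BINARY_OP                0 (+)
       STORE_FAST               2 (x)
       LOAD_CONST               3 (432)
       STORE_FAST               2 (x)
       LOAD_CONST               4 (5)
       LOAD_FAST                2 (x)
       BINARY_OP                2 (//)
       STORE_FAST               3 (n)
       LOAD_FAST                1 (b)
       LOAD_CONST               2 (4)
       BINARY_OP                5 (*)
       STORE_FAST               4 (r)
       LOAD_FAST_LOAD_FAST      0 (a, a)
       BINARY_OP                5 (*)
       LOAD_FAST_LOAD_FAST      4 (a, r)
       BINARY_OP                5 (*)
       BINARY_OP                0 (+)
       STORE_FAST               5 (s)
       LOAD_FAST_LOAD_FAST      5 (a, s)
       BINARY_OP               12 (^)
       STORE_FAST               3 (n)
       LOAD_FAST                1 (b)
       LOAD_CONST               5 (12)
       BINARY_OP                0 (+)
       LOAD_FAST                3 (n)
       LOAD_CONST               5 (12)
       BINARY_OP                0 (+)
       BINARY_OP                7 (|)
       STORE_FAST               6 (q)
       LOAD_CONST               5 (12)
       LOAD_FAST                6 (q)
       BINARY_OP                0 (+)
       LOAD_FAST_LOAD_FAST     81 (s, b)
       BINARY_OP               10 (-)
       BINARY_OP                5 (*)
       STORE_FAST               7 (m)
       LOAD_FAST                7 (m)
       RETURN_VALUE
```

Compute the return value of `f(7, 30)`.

LOAD_FAST a → push 7. Stack: [7]
LOAD_CONST → push 6. Stack: [7, 6]
BINARY_OP + → 7 + 6 = 13. Stack: [13]
LOAD_CONST → push 4. Stack: [13, 4]
BINARY_OP + → 13 + 4 = 17. Stack: [17]
STORE_FAST x → x=17. Stack: []
LOAD_CONST → push 432. Stack: [432]
STORE_FAST x → x=432. Stack: []
LOAD_CONST → push 5. Stack: [5]
LOAD_FAST x → push 432. Stack: [5, 432]
BINARY_OP // → 5 // 432 = 0. Stack: [0]
STORE_FAST n → n=0. Stack: []
LOAD_FAST b → push 30. Stack: [30]
LOAD_CONST → push 4. Stack: [30, 4]
BINARY_OP * → 30 * 4 = 120. Stack: [120]
STORE_FAST r → r=120. Stack: []
LOAD_FAST_LOAD_FAST a,a → push 7,7. Stack: [7, 7]
BINARY_OP * → 7 * 7 = 49. Stack: [49]
LOAD_FAST_LOAD_FAST a,r → push 7,120. Stack: [49, 7, 120]
BINARY_OP * → 7 * 120 = 840. Stack: [49, 840]
BINARY_OP + → 49 + 840 = 889. Stack: [889]
STORE_FAST s → s=889. Stack: []
LOAD_FAST_LOAD_FAST a,s → push 7,889. Stack: [7, 889]
BINARY_OP ^ → 7 ^ 889 = 894. Stack: [894]
STORE_FAST n → n=894. Stack: []
LOAD_FAST b → push 30. Stack: [30]
LOAD_CONST → push 12. Stack: [30, 12]
BINARY_OP + → 30 + 12 = 42. Stack: [42]
LOAD_FAST n → push 894. Stack: [42, 894]
LOAD_CONST → push 12. Stack: [42, 894, 12]
BINARY_OP + → 894 + 12 = 906. Stack: [42, 906]
BINARY_OP | → 42 | 906 = 938. Stack: [938]
STORE_FAST q → q=938. Stack: []
LOAD_CONST → push 12. Stack: [12]
LOAD_FAST q → push 938. Stack: [12, 938]
BINARY_OP + → 12 + 938 = 950. Stack: [950]
LOAD_FAST_LOAD_FAST s,b → push 889,30. Stack: [950, 889, 30]
BINARY_OP - → 889 - 30 = 859. Stack: [950, 859]
BINARY_OP * → 950 * 859 = 816050. Stack: [816050]
STORE_FAST m → m=816050. Stack: []
LOAD_FAST m → push 816050. Stack: [816050]
RETURN_VALUE → return 816050.

816050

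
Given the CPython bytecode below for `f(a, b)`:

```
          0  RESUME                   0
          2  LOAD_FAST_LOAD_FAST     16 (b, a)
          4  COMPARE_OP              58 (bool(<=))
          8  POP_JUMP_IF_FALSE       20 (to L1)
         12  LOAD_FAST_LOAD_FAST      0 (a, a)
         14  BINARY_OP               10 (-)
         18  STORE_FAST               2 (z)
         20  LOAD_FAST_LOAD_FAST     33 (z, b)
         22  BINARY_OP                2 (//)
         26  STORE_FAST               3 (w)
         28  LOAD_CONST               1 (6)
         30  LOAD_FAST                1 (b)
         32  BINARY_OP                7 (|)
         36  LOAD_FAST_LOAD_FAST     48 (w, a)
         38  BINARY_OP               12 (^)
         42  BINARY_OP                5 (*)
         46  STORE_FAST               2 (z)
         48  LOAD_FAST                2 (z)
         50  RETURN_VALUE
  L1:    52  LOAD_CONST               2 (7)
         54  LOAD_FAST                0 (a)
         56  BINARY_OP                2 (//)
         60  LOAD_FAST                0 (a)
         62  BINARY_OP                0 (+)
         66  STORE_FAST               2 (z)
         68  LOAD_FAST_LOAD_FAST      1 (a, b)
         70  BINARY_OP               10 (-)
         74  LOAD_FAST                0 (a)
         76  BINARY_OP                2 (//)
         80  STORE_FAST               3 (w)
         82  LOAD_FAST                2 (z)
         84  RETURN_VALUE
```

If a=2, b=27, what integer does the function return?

LOAD_FAST_LOAD_FAST b,a → push 27,2. Stack: [27, 2]
COMPARE_OP bool(<=) → 27 vs 2 = False. Stack: [False]
POP_JUMP_IF_FALSE → pop False; jump. Stack: []
LOAD_CONST → push 7. Stack: [7]
LOAD_FAST a → push 2. Stack: [7, 2]
BINARY_OP // → 7 // 2 = 3. Stack: [3]
LOAD_FAST a → push 2. Stack: [3, 2]
BINARY_OP + → 3 + 2 = 5. Stack: [5]
STORE_FAST z → z=5. Stack: []
LOAD_FAST_LOAD_FAST a,b → push 2,27. Stack: [2, 27]
BINARY_OP - → 2 - 27 = -25. Stack: [-25]
LOAD_FAST a → push 2. Stack: [-25, 2]
BINARY_OP // → -25 // 2 = -13. Stack: [-13]
STORE_FAST w → w=-13. Stack: []
LOAD_FAST z → push 5. Stack: [5]
RETURN_VALUE → return 5.

5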